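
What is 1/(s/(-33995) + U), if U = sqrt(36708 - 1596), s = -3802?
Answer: -64624495/20288760171298 + 1155660025*sqrt(8778)/20288760171298 ≈ 0.0053335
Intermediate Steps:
U = 2*sqrt(8778) (U = sqrt(35112) = 2*sqrt(8778) ≈ 187.38)
1/(s/(-33995) + U) = 1/(-3802/(-33995) + 2*sqrt(8778)) = 1/(-3802*(-1/33995) + 2*sqrt(8778)) = 1/(3802/33995 + 2*sqrt(8778))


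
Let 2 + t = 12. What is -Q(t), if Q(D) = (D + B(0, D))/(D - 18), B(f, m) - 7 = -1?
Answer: 2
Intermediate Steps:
t = 10 (t = -2 + 12 = 10)
B(f, m) = 6 (B(f, m) = 7 - 1 = 6)
Q(D) = (6 + D)/(-18 + D) (Q(D) = (D + 6)/(D - 18) = (6 + D)/(-18 + D))
-Q(t) = -(6 + 10)/(-18 + 10) = -16/(-8) = -(-1)*16/8 = -1*(-2) = 2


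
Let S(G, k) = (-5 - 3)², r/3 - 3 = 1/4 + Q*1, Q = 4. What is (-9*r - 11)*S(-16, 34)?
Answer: -13232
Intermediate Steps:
r = 87/4 (r = 9 + 3*(1/4 + 4*1) = 9 + 3*(1*(¼) + 4) = 9 + 3*(¼ + 4) = 9 + 3*(17/4) = 9 + 51/4 = 87/4 ≈ 21.750)
S(G, k) = 64 (S(G, k) = (-8)² = 64)
(-9*r - 11)*S(-16, 34) = (-9*87/4 - 11)*64 = (-783/4 - 11)*64 = -827/4*64 = -13232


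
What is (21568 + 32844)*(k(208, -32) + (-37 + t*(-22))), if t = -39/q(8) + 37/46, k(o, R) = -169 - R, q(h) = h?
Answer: -105681707/23 ≈ -4.5949e+6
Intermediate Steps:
t = -749/184 (t = -39/8 + 37/46 = -749/184 ≈ -4.0706)
(21568 + 32844)*(k(208, -32) + (-37 + t*(-22))) = (21568 + 32844)*((-169 - 1*(-32)) + (-37 - 749/184*(-22))) = 54412*((-169 + 32) + (-37 + 8239/92)) = 54412*(-137 + 4835/92) = 54412*(-7769/92) = -105681707/23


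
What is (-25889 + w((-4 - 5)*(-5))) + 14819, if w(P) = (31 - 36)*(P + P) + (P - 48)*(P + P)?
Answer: -11790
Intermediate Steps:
w(P) = -10*P + 2*P*(-48 + P) (w(P) = -10*P + (-48 + P)*(2*P) = -10*P + 2*P*(-48 + P))
(-25889 + w((-4 - 5)*(-5))) + 14819 = (-25889 + 2*((-4 - 5)*(-5))*(-53 + (-4 - 5)*(-5))) + 14819 = (-25889 + 2*(-9*(-5))*(-53 - 9*(-5))) + 14819 = (-25889 + 2*45*(-53 + 45)) + 14819 = (-25889 + 2*45*(-8)) + 14819 = (-25889 - 720) + 14819 = -26609 + 14819 = -11790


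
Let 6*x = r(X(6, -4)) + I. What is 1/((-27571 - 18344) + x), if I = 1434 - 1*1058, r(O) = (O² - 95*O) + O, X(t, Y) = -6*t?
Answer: -3/135217 ≈ -2.2187e-5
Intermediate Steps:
r(O) = O² - 94*O
I = 376 (I = 1434 - 1058 = 376)
x = 2528/3 (x = ((-6*6)*(-94 - 6*6) + 376)/6 = (-36*(-94 - 36) + 376)/6 = (-36*(-130) + 376)/6 = (4680 + 376)/6 = (⅙)*5056 = 2528/3 ≈ 842.67)
1/((-27571 - 18344) + x) = 1/((-27571 - 18344) + 2528/3) = 1/(-45915 + 2528/3) = 1/(-135217/3) = -3/135217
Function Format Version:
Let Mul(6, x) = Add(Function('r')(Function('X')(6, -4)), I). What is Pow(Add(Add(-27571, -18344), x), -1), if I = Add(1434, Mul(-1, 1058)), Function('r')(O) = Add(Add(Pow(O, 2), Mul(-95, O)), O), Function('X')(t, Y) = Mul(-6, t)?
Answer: Rational(-3, 135217) ≈ -2.2187e-5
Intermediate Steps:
Function('r')(O) = Add(Pow(O, 2), Mul(-94, O))
I = 376 (I = Add(1434, -1058) = 376)
x = Rational(2528, 3) (x = Mul(Rational(1, 6), Add(Mul(Mul(-6, 6), Add(-94, Mul(-6, 6))), 376)) = Mul(Rational(1, 6), Add(Mul(-36, Add(-94, -36)), 376)) = Mul(Rational(1, 6), Add(Mul(-36, -130), 376)) = Mul(Rational(1, 6), Add(4680, 376)) = Mul(Rational(1, 6), 5056) = Rational(2528, 3) ≈ 842.67)
Pow(Add(Add(-27571, -18344), x), -1) = Pow(Add(Add(-27571, -18344), Rational(2528, 3)), -1) = Pow(Add(-45915, Rational(2528, 3)), -1) = Pow(Rational(-135217, 3), -1) = Rational(-3, 135217)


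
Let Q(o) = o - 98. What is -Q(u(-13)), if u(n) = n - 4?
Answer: 115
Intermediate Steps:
u(n) = -4 + n
Q(o) = -98 + o
-Q(u(-13)) = -(-98 + (-4 - 13)) = -(-98 - 17) = -1*(-115) = 115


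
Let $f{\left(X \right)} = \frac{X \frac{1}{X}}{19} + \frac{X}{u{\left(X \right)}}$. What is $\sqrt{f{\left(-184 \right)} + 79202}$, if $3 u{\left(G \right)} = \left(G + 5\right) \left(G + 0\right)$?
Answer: $\frac{2 \sqrt{229028546931}}{3401} \approx 281.43$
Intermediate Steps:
$u{\left(G \right)} = \frac{G \left(5 + G\right)}{3}$ ($u{\left(G \right)} = \frac{\left(G + 5\right) \left(G + 0\right)}{3} = \frac{\left(5 + G\right) G}{3} = \frac{G \left(5 + G\right)}{3}$)
$f{\left(X \right)} = \frac{1}{19} + \frac{3}{5 + X}$ ($f{\left(X \right)} = \frac{X \frac{1}{X}}{19} + \frac{X}{\frac{1}{3} X \left(5 + X\right)} = 1 \cdot \frac{1}{19} + X \frac{3}{X \left(5 + X\right)} = \frac{1}{19} + \frac{3}{5 + X}$)
$\sqrt{f{\left(-184 \right)} + 79202} = \sqrt{\frac{62 - 184}{19 \left(5 - 184\right)} + 79202} = \sqrt{\frac{1}{19} \frac{1}{-179} \left(-122\right) + 79202} = \sqrt{\frac{1}{19} \left(- \frac{1}{179}\right) \left(-122\right) + 79202} = \sqrt{\frac{122}{3401} + 79202} = \sqrt{\frac{269366124}{3401}} = \frac{2 \sqrt{229028546931}}{3401}$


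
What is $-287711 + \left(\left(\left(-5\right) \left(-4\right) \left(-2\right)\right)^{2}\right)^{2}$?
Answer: $2272289$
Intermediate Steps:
$-287711 + \left(\left(\left(-5\right) \left(-4\right) \left(-2\right)\right)^{2}\right)^{2} = -287711 + \left(\left(20 \left(-2\right)\right)^{2}\right)^{2} = -287711 + \left(\left(-40\right)^{2}\right)^{2} = -287711 + 1600^{2} = -287711 + 2560000 = 2272289$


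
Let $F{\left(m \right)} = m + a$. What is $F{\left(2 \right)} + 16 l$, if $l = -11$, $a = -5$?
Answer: $-179$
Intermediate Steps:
$F{\left(m \right)} = -5 + m$ ($F{\left(m \right)} = m - 5 = -5 + m$)
$F{\left(2 \right)} + 16 l = \left(-5 + 2\right) + 16 \left(-11\right) = -3 - 176 = -179$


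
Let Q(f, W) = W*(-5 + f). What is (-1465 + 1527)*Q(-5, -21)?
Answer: 13020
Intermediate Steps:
(-1465 + 1527)*Q(-5, -21) = (-1465 + 1527)*(-21*(-5 - 5)) = 62*(-21*(-10)) = 62*210 = 13020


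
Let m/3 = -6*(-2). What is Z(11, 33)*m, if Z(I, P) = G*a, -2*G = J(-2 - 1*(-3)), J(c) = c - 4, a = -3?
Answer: -162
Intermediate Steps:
J(c) = -4 + c
G = 3/2 (G = -(-4 + (-2 - 1*(-3)))/2 = -(-4 + (-2 + 3))/2 = -(-4 + 1)/2 = -1/2*(-3) = 3/2 ≈ 1.5000)
m = 36 (m = 3*(-6*(-2)) = 3*12 = 36)
Z(I, P) = -9/2 (Z(I, P) = (3/2)*(-3) = -9/2)
Z(11, 33)*m = -9/2*36 = -162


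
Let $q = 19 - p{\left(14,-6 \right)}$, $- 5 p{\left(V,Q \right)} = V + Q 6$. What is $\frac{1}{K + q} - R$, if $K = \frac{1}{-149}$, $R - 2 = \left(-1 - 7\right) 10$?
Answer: $\frac{848761}{10872} \approx 78.068$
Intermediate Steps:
$p{\left(V,Q \right)} = - \frac{6 Q}{5} - \frac{V}{5}$ ($p{\left(V,Q \right)} = - \frac{V + Q 6}{5} = - \frac{V + 6 Q}{5} = - \frac{6 Q}{5} - \frac{V}{5}$)
$q = \frac{73}{5}$ ($q = 19 - \left(\left(- \frac{6}{5}\right) \left(-6\right) - \frac{14}{5}\right) = 19 - \left(\frac{36}{5} - \frac{14}{5}\right) = 19 - \frac{22}{5} = \frac{73}{5} \approx 14.6$)
$R = -78$ ($R = 2 + \left(-1 - 7\right) 10 = 2 - 80 = -78$)
$K = - \frac{1}{149} \approx -0.0067114$
$\frac{1}{K + q} - R = \frac{1}{- \frac{1}{149} + \frac{73}{5}} - -78 = \frac{1}{\frac{10872}{745}} + 78 = \frac{745}{10872} + 78 = \frac{848761}{10872}$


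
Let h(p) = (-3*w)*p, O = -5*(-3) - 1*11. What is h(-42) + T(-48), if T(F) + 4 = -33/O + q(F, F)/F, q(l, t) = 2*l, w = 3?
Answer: 1471/4 ≈ 367.75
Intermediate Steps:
O = 4 (O = 15 - 11 = 4)
T(F) = -41/4 (T(F) = -4 + (-33/4 + (2*F)/F) = -4 + (-33*1/4 + 2) = -4 + (-33/4 + 2) = -4 - 25/4 = -41/4)
h(p) = -9*p (h(p) = (-3*3)*p = -9*p)
h(-42) + T(-48) = -9*(-42) - 41/4 = 378 - 41/4 = 1471/4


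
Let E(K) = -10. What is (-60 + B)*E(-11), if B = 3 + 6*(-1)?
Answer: 630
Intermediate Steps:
B = -3 (B = 3 - 6 = -3)
(-60 + B)*E(-11) = (-60 - 3)*(-10) = -63*(-10) = 630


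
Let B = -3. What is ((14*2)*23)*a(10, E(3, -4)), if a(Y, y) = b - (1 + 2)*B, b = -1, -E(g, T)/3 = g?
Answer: 5152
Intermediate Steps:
E(g, T) = -3*g
a(Y, y) = 8 (a(Y, y) = -1 - (1 + 2)*(-3) = -1 - 3*(-3) = -1 - 1*(-9) = -1 + 9 = 8)
((14*2)*23)*a(10, E(3, -4)) = ((14*2)*23)*8 = (28*23)*8 = 644*8 = 5152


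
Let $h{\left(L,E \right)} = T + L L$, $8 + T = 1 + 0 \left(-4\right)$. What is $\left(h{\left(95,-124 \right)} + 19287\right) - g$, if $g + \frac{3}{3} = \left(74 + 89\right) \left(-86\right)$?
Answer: $42324$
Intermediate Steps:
$T = -7$ ($T = -8 + \left(1 + 0 \left(-4\right)\right) = -8 + \left(1 + 0\right) = -8 + 1 = -7$)
$h{\left(L,E \right)} = -7 + L^{2}$ ($h{\left(L,E \right)} = -7 + L L = -7 + L^{2}$)
$g = -14019$ ($g = -1 + \left(74 + 89\right) \left(-86\right) = -1 + 163 \left(-86\right) = -1 - 14018 = -14019$)
$\left(h{\left(95,-124 \right)} + 19287\right) - g = \left(\left(-7 + 95^{2}\right) + 19287\right) - -14019 = \left(\left(-7 + 9025\right) + 19287\right) + 14019 = \left(9018 + 19287\right) + 14019 = 28305 + 14019 = 42324$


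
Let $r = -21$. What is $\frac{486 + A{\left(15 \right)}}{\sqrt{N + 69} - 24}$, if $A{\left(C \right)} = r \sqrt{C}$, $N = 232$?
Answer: $- \frac{11664}{275} - \frac{486 \sqrt{301}}{275} + \frac{21 \sqrt{4515}}{275} + \frac{504 \sqrt{15}}{275} \approx -60.846$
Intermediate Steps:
$A{\left(C \right)} = - 21 \sqrt{C}$
$\frac{486 + A{\left(15 \right)}}{\sqrt{N + 69} - 24} = \frac{486 - 21 \sqrt{15}}{\sqrt{232 + 69} - 24} = \frac{486 - 21 \sqrt{15}}{\sqrt{301} - 24} = \frac{486 - 21 \sqrt{15}}{-24 + \sqrt{301}}$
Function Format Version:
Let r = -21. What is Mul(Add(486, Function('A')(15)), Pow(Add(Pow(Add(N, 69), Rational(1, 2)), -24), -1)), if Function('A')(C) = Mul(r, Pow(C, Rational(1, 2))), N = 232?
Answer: Add(Rational(-11664, 275), Mul(Rational(-486, 275), Pow(301, Rational(1, 2))), Mul(Rational(21, 275), Pow(4515, Rational(1, 2))), Mul(Rational(504, 275), Pow(15, Rational(1, 2)))) ≈ -60.846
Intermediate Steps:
Function('A')(C) = Mul(-21, Pow(C, Rational(1, 2)))
Mul(Add(486, Function('A')(15)), Pow(Add(Pow(Add(N, 69), Rational(1, 2)), -24), -1)) = Mul(Add(486, Mul(-21, Pow(15, Rational(1, 2)))), Pow(Add(Pow(Add(232, 69), Rational(1, 2)), -24), -1)) = Mul(Add(486, Mul(-21, Pow(15, Rational(1, 2)))), Pow(Add(Pow(301, Rational(1, 2)), -24), -1)) = Mul(Add(486, Mul(-21, Pow(15, Rational(1, 2)))), Pow(Add(-24, Pow(301, Rational(1, 2))), -1)) = Mul(Pow(Add(-24, Pow(301, Rational(1, 2))), -1), Add(486, Mul(-21, Pow(15, Rational(1, 2)))))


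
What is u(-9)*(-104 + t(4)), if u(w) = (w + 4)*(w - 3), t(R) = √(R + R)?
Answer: -6240 + 120*√2 ≈ -6070.3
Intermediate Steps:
t(R) = √2*√R (t(R) = √(2*R) = √2*√R)
u(w) = (-3 + w)*(4 + w) (u(w) = (4 + w)*(-3 + w) = (-3 + w)*(4 + w))
u(-9)*(-104 + t(4)) = (-12 - 9 + (-9)²)*(-104 + √2*√4) = (-12 - 9 + 81)*(-104 + √2*2) = 60*(-104 + 2*√2) = -6240 + 120*√2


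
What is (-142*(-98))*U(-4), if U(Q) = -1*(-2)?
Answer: 27832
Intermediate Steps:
U(Q) = 2
(-142*(-98))*U(-4) = -142*(-98)*2 = 13916*2 = 27832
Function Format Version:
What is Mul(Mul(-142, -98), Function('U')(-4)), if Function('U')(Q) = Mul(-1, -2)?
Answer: 27832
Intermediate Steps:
Function('U')(Q) = 2
Mul(Mul(-142, -98), Function('U')(-4)) = Mul(Mul(-142, -98), 2) = Mul(13916, 2) = 27832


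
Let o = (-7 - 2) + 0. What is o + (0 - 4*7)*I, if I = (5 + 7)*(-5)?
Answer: 1671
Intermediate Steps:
o = -9 (o = -9 + 0 = -9)
I = -60 (I = 12*(-5) = -60)
o + (0 - 4*7)*I = -9 + (0 - 4*7)*(-60) = -9 + (0 - 28)*(-60) = -9 - 28*(-60) = -9 + 1680 = 1671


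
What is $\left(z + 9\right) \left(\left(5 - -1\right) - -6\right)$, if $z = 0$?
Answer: $108$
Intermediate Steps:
$\left(z + 9\right) \left(\left(5 - -1\right) - -6\right) = \left(0 + 9\right) \left(\left(5 - -1\right) - -6\right) = 9 \left(\left(5 + 1\right) + 6\right) = 9 \left(6 + 6\right) = 9 \cdot 12 = 108$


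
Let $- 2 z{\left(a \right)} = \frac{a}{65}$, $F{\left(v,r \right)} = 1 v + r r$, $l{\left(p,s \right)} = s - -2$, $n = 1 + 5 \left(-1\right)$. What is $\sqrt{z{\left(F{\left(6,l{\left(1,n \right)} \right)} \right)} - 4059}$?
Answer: $\frac{4 i \sqrt{42874}}{13} \approx 63.711 i$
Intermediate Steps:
$n = -4$ ($n = 1 - 5 = -4$)
$l{\left(p,s \right)} = 2 + s$ ($l{\left(p,s \right)} = s + 2 = 2 + s$)
$F{\left(v,r \right)} = v + r^{2}$
$z{\left(a \right)} = - \frac{a}{130}$ ($z{\left(a \right)} = - \frac{a \frac{1}{65}}{2} = - \frac{\frac{1}{65} a}{2} = - \frac{a}{130}$)
$\sqrt{z{\left(F{\left(6,l{\left(1,n \right)} \right)} \right)} - 4059} = \sqrt{- \frac{6 + \left(2 - 4\right)^{2}}{130} - 4059} = \sqrt{- \frac{6 + \left(-2\right)^{2}}{130} - 4059} = \sqrt{- \frac{6 + 4}{130} - 4059} = \sqrt{\left(- \frac{1}{130}\right) 10 - 4059} = \sqrt{- \frac{1}{13} - 4059} = \sqrt{- \frac{52768}{13}} = \frac{4 i \sqrt{42874}}{13}$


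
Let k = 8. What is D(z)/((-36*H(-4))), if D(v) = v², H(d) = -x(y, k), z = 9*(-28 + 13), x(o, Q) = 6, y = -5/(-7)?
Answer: 675/8 ≈ 84.375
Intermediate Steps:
y = 5/7 (y = -5*(-⅐) = 5/7 ≈ 0.71429)
z = -135 (z = 9*(-15) = -135)
H(d) = -6 (H(d) = -1*6 = -6)
D(z)/((-36*H(-4))) = (-135)²/((-36*(-6))) = 18225/216 = 18225*(1/216) = 675/8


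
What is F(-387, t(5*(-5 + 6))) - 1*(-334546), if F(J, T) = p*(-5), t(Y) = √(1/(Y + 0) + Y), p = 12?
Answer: 334486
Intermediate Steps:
t(Y) = √(Y + 1/Y) (t(Y) = √(1/Y + Y) = √(Y + 1/Y))
F(J, T) = -60 (F(J, T) = 12*(-5) = -60)
F(-387, t(5*(-5 + 6))) - 1*(-334546) = -60 - 1*(-334546) = -60 + 334546 = 334486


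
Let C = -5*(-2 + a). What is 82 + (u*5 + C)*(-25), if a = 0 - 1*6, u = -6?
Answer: -168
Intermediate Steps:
a = -6 (a = 0 - 6 = -6)
C = 40 (C = -5*(-2 - 6) = -5*(-8) = 40)
82 + (u*5 + C)*(-25) = 82 + (-6*5 + 40)*(-25) = 82 + (-30 + 40)*(-25) = 82 + 10*(-25) = 82 - 250 = -168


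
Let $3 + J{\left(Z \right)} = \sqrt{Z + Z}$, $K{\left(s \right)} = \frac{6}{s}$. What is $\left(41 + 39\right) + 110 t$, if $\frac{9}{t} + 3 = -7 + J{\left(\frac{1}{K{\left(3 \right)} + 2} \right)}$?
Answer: $\frac{1220}{337} - \frac{990 \sqrt{2}}{337} \approx -0.53434$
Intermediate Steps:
$J{\left(Z \right)} = -3 + \sqrt{2} \sqrt{Z}$ ($J{\left(Z \right)} = -3 + \sqrt{Z + Z} = -3 + \sqrt{2 Z} = -3 + \sqrt{2} \sqrt{Z}$)
$t = \frac{9}{-13 + \frac{\sqrt{2}}{2}}$ ($t = \frac{9}{-3 - \left(10 - \sqrt{2} \sqrt{\frac{1}{\frac{6}{3} + 2}}\right)} = \frac{9}{-3 - \left(10 - \sqrt{2} \sqrt{\frac{1}{6 \cdot \frac{1}{3} + 2}}\right)} = \frac{9}{-3 - \left(10 - \sqrt{2} \sqrt{\frac{1}{2 + 2}}\right)} = \frac{9}{-3 - \left(10 - \sqrt{2} \sqrt{\frac{1}{4}}\right)} = \frac{9}{-3 - \left(10 - \frac{\sqrt{2}}{2}\right)} = \frac{9}{-13 + \frac{\sqrt{2}}{2}} \approx -0.73213$)
$\left(41 + 39\right) + 110 t = \left(41 + 39\right) + 110 \left(- \frac{234}{337} - \frac{9 \sqrt{2}}{337}\right) = 80 - \left(\frac{25740}{337} + \frac{990 \sqrt{2}}{337}\right) = \frac{1220}{337} - \frac{990 \sqrt{2}}{337}$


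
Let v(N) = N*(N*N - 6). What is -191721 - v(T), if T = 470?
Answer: -104011901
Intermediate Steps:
v(N) = N*(-6 + N²) (v(N) = N*(N² - 6) = N*(-6 + N²))
-191721 - v(T) = -191721 - 470*(-6 + 470²) = -191721 - 470*(-6 + 220900) = -191721 - 470*220894 = -191721 - 1*103820180 = -191721 - 103820180 = -104011901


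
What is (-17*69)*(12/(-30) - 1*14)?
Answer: 84456/5 ≈ 16891.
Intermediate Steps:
(-17*69)*(12/(-30) - 1*14) = -1173*(12*(-1/30) - 14) = -1173*(-2/5 - 14) = -1173*(-72/5) = 84456/5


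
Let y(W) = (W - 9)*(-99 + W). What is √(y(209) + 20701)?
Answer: √42701 ≈ 206.64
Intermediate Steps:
y(W) = (-99 + W)*(-9 + W) (y(W) = (-9 + W)*(-99 + W) = (-99 + W)*(-9 + W))
√(y(209) + 20701) = √((891 + 209² - 108*209) + 20701) = √((891 + 43681 - 22572) + 20701) = √(22000 + 20701) = √42701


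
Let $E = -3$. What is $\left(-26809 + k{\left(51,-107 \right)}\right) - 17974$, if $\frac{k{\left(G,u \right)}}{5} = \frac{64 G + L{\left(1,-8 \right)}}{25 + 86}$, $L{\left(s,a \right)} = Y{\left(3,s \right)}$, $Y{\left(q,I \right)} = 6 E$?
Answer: $- \frac{1651561}{37} \approx -44637.0$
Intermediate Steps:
$Y{\left(q,I \right)} = -18$ ($Y{\left(q,I \right)} = 6 \left(-3\right) = -18$)
$L{\left(s,a \right)} = -18$
$k{\left(G,u \right)} = - \frac{30}{37} + \frac{320 G}{111}$ ($k{\left(G,u \right)} = 5 \frac{64 G - 18}{25 + 86} = 5 \frac{-18 + 64 G}{111} = 5 \left(-18 + 64 G\right) \frac{1}{111} = 5 \left(- \frac{6}{37} + \frac{64 G}{111}\right) = - \frac{30}{37} + \frac{320 G}{111}$)
$\left(-26809 + k{\left(51,-107 \right)}\right) - 17974 = \left(-26809 + \left(- \frac{30}{37} + \frac{320}{111} \cdot 51\right)\right) - 17974 = \left(-26809 + \left(- \frac{30}{37} + \frac{5440}{37}\right)\right) - 17974 = \left(-26809 + \frac{5410}{37}\right) - 17974 = - \frac{986523}{37} - 17974 = - \frac{1651561}{37}$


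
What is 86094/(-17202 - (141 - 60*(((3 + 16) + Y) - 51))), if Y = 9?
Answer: -28698/6241 ≈ -4.5983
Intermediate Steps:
86094/(-17202 - (141 - 60*(((3 + 16) + Y) - 51))) = 86094/(-17202 - (141 - 60*(((3 + 16) + 9) - 51))) = 86094/(-17202 - (141 - 60*((19 + 9) - 51))) = 86094/(-17202 - (141 - 60*(28 - 51))) = 86094/(-17202 - (141 - 60*(-23))) = 86094/(-17202 - (141 + 1380)) = 86094/(-17202 - 1*1521) = 86094/(-17202 - 1521) = 86094/(-18723) = 86094*(-1/18723) = -28698/6241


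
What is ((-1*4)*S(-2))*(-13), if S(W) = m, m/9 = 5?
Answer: 2340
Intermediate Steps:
m = 45 (m = 9*5 = 45)
S(W) = 45
((-1*4)*S(-2))*(-13) = (-1*4*45)*(-13) = -4*45*(-13) = -180*(-13) = 2340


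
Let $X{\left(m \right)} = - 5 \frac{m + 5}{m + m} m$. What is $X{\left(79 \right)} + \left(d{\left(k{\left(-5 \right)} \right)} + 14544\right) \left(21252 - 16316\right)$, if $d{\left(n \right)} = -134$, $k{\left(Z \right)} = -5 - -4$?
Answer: $71127550$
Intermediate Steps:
$k{\left(Z \right)} = -1$ ($k{\left(Z \right)} = -5 + 4 = -1$)
$X{\left(m \right)} = - \frac{25}{2} - \frac{5 m}{2}$ ($X{\left(m \right)} = - 5 \frac{5 + m}{2 m} m = - \frac{5 \left(5 + m\right)}{2 m} m = - \frac{25}{2} - \frac{5 m}{2}$)
$X{\left(79 \right)} + \left(d{\left(k{\left(-5 \right)} \right)} + 14544\right) \left(21252 - 16316\right) = \left(- \frac{25}{2} - \frac{395}{2}\right) + \left(-134 + 14544\right) \left(21252 - 16316\right) = \left(- \frac{25}{2} - \frac{395}{2}\right) + 14410 \cdot 4936 = -210 + 71127760 = 71127550$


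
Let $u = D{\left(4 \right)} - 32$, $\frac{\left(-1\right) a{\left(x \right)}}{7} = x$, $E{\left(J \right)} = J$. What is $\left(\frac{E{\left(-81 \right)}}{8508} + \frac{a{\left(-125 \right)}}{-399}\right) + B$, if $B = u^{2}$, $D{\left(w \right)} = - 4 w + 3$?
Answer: $\frac{326989261}{161652} \approx 2022.8$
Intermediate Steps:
$D{\left(w \right)} = 3 - 4 w$
$a{\left(x \right)} = - 7 x$
$u = -45$ ($u = \left(3 - 16\right) - 32 = -13 - 32 = -45$)
$B = 2025$ ($B = \left(-45\right)^{2} = 2025$)
$\left(\frac{E{\left(-81 \right)}}{8508} + \frac{a{\left(-125 \right)}}{-399}\right) + B = \left(- \frac{81}{8508} + \frac{\left(-7\right) \left(-125\right)}{-399}\right) + 2025 = \left(\left(-81\right) \frac{1}{8508} + 875 \left(- \frac{1}{399}\right)\right) + 2025 = \left(- \frac{27}{2836} - \frac{125}{57}\right) + 2025 = - \frac{356039}{161652} + 2025 = \frac{326989261}{161652}$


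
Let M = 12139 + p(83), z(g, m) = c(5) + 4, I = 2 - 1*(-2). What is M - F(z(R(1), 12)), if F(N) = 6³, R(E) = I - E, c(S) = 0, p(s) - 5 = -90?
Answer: 11838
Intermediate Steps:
p(s) = -85 (p(s) = 5 - 90 = -85)
I = 4 (I = 2 + 2 = 4)
R(E) = 4 - E
z(g, m) = 4 (z(g, m) = 0 + 4 = 4)
F(N) = 216
M = 12054 (M = 12139 - 85 = 12054)
M - F(z(R(1), 12)) = 12054 - 1*216 = 12054 - 216 = 11838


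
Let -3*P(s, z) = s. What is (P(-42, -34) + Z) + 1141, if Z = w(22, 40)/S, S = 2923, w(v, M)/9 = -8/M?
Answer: 16880316/14615 ≈ 1155.0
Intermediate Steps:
w(v, M) = -72/M (w(v, M) = 9*(-8/M) = -72/M)
P(s, z) = -s/3
Z = -9/14615 (Z = -72/40/2923 = -72*1/40*(1/2923) = -9/5*1/2923 = -9/14615 ≈ -0.00061581)
(P(-42, -34) + Z) + 1141 = (-1/3*(-42) - 9/14615) + 1141 = (14 - 9/14615) + 1141 = 204601/14615 + 1141 = 16880316/14615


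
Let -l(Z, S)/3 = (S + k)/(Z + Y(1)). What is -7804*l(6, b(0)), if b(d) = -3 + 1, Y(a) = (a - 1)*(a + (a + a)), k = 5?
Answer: 11706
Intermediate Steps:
Y(a) = 3*a*(-1 + a) (Y(a) = (-1 + a)*(a + 2*a) = (-1 + a)*(3*a) = 3*a*(-1 + a))
b(d) = -2
l(Z, S) = -3*(5 + S)/Z (l(Z, S) = -3*(S + 5)/(Z + 3*1*(-1 + 1)) = -3*(5 + S)/(Z + 3*1*0) = -3*(5 + S)/(Z + 0) = -3*(5 + S)/Z)
-7804*l(6, b(0)) = -23412*(-5 - 1*(-2))/6 = -23412*(-5 + 2)/6 = -23412*(-3)/6 = -7804*(-3/2) = 11706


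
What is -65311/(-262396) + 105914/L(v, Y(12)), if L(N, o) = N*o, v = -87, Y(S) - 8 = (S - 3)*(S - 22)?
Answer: 14128669309/935966532 ≈ 15.095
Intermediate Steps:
Y(S) = 8 + (-22 + S)*(-3 + S) (Y(S) = 8 + (S - 3)*(S - 22) = 8 + (-3 + S)*(-22 + S) = 8 + (-22 + S)*(-3 + S))
-65311/(-262396) + 105914/L(v, Y(12)) = -65311/(-262396) + 105914/((-87*(74 + 12² - 25*12))) = -65311*(-1/262396) + 105914/((-87*(74 + 144 - 300))) = 65311/262396 + 105914/((-87*(-82))) = 65311/262396 + 105914/7134 = 65311/262396 + 105914*(1/7134) = 65311/262396 + 52957/3567 = 14128669309/935966532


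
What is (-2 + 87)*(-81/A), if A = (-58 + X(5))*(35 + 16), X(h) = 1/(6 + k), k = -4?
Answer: 54/23 ≈ 2.3478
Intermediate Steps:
X(h) = ½ (X(h) = 1/(6 - 4) = 1/2 = ½)
A = -5865/2 (A = (-58 + ½)*(35 + 16) = -115/2*51 = -5865/2 ≈ -2932.5)
(-2 + 87)*(-81/A) = (-2 + 87)*(-81/(-5865/2)) = 85*(-81*(-2/5865)) = 85*(54/1955) = 54/23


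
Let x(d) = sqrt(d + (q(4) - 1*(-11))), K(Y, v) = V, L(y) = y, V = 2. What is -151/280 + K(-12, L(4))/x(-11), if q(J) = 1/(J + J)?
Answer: -151/280 + 4*sqrt(2) ≈ 5.1176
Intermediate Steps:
q(J) = 1/(2*J)
K(Y, v) = 2
x(d) = sqrt(89/8 + d) (x(d) = sqrt(d + ((1/2)/4 - 1*(-11))) = sqrt(d + ((1/2)*(1/4) + 11)) = sqrt(d + (1/8 + 11)) = sqrt(d + 89/8) = sqrt(89/8 + d))
-151/280 + K(-12, L(4))/x(-11) = -151/280 + 2/((sqrt(178 + 16*(-11))/4)) = -151*1/280 + 2/((sqrt(178 - 176)/4)) = -151/280 + 2/((sqrt(2)/4)) = -151/280 + 2*(2*sqrt(2)) = -151/280 + 4*sqrt(2)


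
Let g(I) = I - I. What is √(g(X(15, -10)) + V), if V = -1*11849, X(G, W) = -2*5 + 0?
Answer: 17*I*√41 ≈ 108.85*I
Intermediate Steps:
X(G, W) = -10 (X(G, W) = -10 + 0 = -10)
g(I) = 0
V = -11849
√(g(X(15, -10)) + V) = √(0 - 11849) = √(-11849) = 17*I*√41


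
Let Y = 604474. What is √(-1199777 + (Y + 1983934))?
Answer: √1388631 ≈ 1178.4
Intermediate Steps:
√(-1199777 + (Y + 1983934)) = √(-1199777 + (604474 + 1983934)) = √(-1199777 + 2588408) = √1388631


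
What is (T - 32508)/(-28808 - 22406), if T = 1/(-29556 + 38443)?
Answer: 288898595/455138818 ≈ 0.63475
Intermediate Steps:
T = 1/8887 ≈ 0.00011252
(T - 32508)/(-28808 - 22406) = (1/8887 - 32508)/(-28808 - 22406) = -288898595/8887/(-51214) = -288898595/8887*(-1/51214) = 288898595/455138818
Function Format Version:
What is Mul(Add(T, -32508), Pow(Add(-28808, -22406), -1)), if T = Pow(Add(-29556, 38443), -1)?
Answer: Rational(288898595, 455138818) ≈ 0.63475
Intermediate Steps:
T = Rational(1, 8887) (T = Pow(8887, -1) = Rational(1, 8887) ≈ 0.00011252)
Mul(Add(T, -32508), Pow(Add(-28808, -22406), -1)) = Mul(Add(Rational(1, 8887), -32508), Pow(Add(-28808, -22406), -1)) = Mul(Rational(-288898595, 8887), Pow(-51214, -1)) = Mul(Rational(-288898595, 8887), Rational(-1, 51214)) = Rational(288898595, 455138818)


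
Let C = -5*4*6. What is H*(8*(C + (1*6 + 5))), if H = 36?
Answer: -31392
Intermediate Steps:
C = -120 (C = -20*6 = -120)
H*(8*(C + (1*6 + 5))) = 36*(8*(-120 + (1*6 + 5))) = 36*(8*(-120 + (6 + 5))) = 36*(8*(-120 + 11)) = 36*(8*(-109)) = 36*(-872) = -31392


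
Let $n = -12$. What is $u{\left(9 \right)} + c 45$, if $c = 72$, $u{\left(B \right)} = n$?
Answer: $3228$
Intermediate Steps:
$u{\left(B \right)} = -12$
$u{\left(9 \right)} + c 45 = -12 + 72 \cdot 45 = -12 + 3240 = 3228$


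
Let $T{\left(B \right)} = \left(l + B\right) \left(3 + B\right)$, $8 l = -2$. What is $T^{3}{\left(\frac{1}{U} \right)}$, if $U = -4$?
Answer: $- \frac{1331}{512} \approx -2.5996$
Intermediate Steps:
$l = - \frac{1}{4}$ ($l = \frac{1}{8} \left(-2\right) = - \frac{1}{4} \approx -0.25$)
$T{\left(B \right)} = \left(3 + B\right) \left(- \frac{1}{4} + B\right)$ ($T{\left(B \right)} = \left(- \frac{1}{4} + B\right) \left(3 + B\right) = \left(3 + B\right) \left(- \frac{1}{4} + B\right)$)
$T^{3}{\left(\frac{1}{U} \right)} = \left(- \frac{3}{4} + \left(\frac{1}{-4}\right)^{2} + \frac{11}{4 \left(-4\right)}\right)^{3} = \left(- \frac{3}{4} + \left(- \frac{1}{4}\right)^{2} + \frac{11}{4} \left(- \frac{1}{4}\right)\right)^{3} = \left(- \frac{3}{4} + \frac{1}{16} - \frac{11}{16}\right)^{3} = \left(- \frac{11}{8}\right)^{3} = - \frac{1331}{512}$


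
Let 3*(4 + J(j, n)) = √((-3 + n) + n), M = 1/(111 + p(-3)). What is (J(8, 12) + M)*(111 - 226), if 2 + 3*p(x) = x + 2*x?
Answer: 6425/14 - 115*√21/3 ≈ 283.26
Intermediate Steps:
p(x) = -⅔ + x (p(x) = -⅔ + (x + 2*x)/3 = -⅔ + (3*x)/3 = -⅔ + x)
M = 3/322 (M = 1/(111 + (-⅔ - 3)) = 1/(111 - 11/3) = 1/(322/3) = 3/322 ≈ 0.0093168)
J(j, n) = -4 + √(-3 + 2*n)/3 (J(j, n) = -4 + √((-3 + n) + n)/3 = -4 + √(-3 + 2*n)/3)
(J(8, 12) + M)*(111 - 226) = ((-4 + √(-3 + 2*12)/3) + 3/322)*(111 - 226) = ((-4 + √(-3 + 24)/3) + 3/322)*(-115) = ((-4 + √21/3) + 3/322)*(-115) = (-1285/322 + √21/3)*(-115) = 6425/14 - 115*√21/3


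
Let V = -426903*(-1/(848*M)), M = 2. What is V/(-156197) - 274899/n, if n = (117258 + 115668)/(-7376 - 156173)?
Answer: 1985035761824622589/10284075457952 ≈ 1.9302e+5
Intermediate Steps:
n = -232926/163549 (n = 232926/(-163549) = 232926*(-1/163549) = -232926/163549 ≈ -1.4242)
V = 426903/1696 (V = -426903/((-848*2)) = -426903/(-1696) = -426903*(-1/1696) = 426903/1696 ≈ 251.71)
V/(-156197) - 274899/n = (426903/1696)/(-156197) - 274899/(-232926/163549) = (426903/1696)*(-1/156197) - 274899*(-163549/232926) = -426903/264910112 + 14986485517/77642 = 1985035761824622589/10284075457952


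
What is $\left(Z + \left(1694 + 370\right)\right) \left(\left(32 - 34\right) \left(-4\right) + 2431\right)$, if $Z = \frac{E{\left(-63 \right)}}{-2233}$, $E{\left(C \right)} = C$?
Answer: $\frac{1605898575}{319} \approx 5.0342 \cdot 10^{6}$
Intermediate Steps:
$Z = \frac{9}{319}$ ($Z = - \frac{63}{-2233} = \left(-63\right) \left(- \frac{1}{2233}\right) = \frac{9}{319} \approx 0.028213$)
$\left(Z + \left(1694 + 370\right)\right) \left(\left(32 - 34\right) \left(-4\right) + 2431\right) = \left(\frac{9}{319} + \left(1694 + 370\right)\right) \left(\left(32 - 34\right) \left(-4\right) + 2431\right) = \left(\frac{9}{319} + 2064\right) \left(\left(-2\right) \left(-4\right) + 2431\right) = \frac{658425 \left(8 + 2431\right)}{319} = \frac{658425}{319} \cdot 2439 = \frac{1605898575}{319}$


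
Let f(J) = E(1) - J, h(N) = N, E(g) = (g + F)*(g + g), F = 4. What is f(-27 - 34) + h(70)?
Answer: 141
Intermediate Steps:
E(g) = 2*g*(4 + g) (E(g) = (g + 4)*(g + g) = (4 + g)*(2*g) = 2*g*(4 + g))
f(J) = 10 - J (f(J) = 2*1*(4 + 1) - J = 2*1*5 - J = 10 - J)
f(-27 - 34) + h(70) = (10 - (-27 - 34)) + 70 = (10 - 1*(-61)) + 70 = (10 + 61) + 70 = 71 + 70 = 141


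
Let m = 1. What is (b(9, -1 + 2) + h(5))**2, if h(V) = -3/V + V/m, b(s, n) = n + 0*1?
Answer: 729/25 ≈ 29.160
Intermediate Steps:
b(s, n) = n (b(s, n) = n + 0 = n)
h(V) = V - 3/V (h(V) = -3/V + V/1 = -3/V + V*1 = -3/V + V = V - 3/V)
(b(9, -1 + 2) + h(5))**2 = ((-1 + 2) + (5 - 3/5))**2 = (1 + (5 - 3*1/5))**2 = (1 + (5 - 3/5))**2 = (1 + 22/5)**2 = (27/5)**2 = 729/25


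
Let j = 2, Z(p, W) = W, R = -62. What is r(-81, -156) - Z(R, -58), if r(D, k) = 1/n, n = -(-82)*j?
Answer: 9513/164 ≈ 58.006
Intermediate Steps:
n = 164 (n = -(-82)*2 = -41*(-4) = 164)
r(D, k) = 1/164
r(-81, -156) - Z(R, -58) = 1/164 - 1*(-58) = 1/164 + 58 = 9513/164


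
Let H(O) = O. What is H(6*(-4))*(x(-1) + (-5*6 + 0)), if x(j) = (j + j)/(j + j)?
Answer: 696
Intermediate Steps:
x(j) = 1 (x(j) = (2*j)/((2*j)) = (2*j)*(1/(2*j)) = 1)
H(6*(-4))*(x(-1) + (-5*6 + 0)) = (6*(-4))*(1 + (-5*6 + 0)) = -24*(1 + (-30 + 0)) = -24*(1 - 30) = -24*(-29) = 696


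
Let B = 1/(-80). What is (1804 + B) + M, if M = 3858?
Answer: 452959/80 ≈ 5662.0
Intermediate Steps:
B = -1/80 ≈ -0.012500
(1804 + B) + M = (1804 - 1/80) + 3858 = 144319/80 + 3858 = 452959/80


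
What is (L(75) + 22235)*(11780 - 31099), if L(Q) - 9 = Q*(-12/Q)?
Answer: -429500008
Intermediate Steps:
L(Q) = -3 (L(Q) = 9 + Q*(-12/Q) = 9 - 12 = -3)
(L(75) + 22235)*(11780 - 31099) = (-3 + 22235)*(11780 - 31099) = 22232*(-19319) = -429500008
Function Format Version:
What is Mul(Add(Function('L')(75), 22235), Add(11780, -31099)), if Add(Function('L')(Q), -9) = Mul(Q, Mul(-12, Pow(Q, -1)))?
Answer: -429500008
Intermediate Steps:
Function('L')(Q) = -3 (Function('L')(Q) = Add(9, Mul(Q, Mul(-12, Pow(Q, -1)))) = Add(9, -12) = -3)
Mul(Add(Function('L')(75), 22235), Add(11780, -31099)) = Mul(Add(-3, 22235), Add(11780, -31099)) = Mul(22232, -19319) = -429500008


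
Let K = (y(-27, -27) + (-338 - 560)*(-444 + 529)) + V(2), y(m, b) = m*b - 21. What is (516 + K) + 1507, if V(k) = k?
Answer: -73597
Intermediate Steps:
y(m, b) = -21 + b*m (y(m, b) = b*m - 21 = -21 + b*m)
K = -75620 (K = ((-21 - 27*(-27)) + (-338 - 560)*(-444 + 529)) + 2 = ((-21 + 729) - 898*85) + 2 = (708 - 76330) + 2 = -75622 + 2 = -75620)
(516 + K) + 1507 = (516 - 75620) + 1507 = -75104 + 1507 = -73597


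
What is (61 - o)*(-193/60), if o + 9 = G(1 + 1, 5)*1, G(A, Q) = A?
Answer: -3281/15 ≈ -218.73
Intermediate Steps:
o = -7 (o = -9 + (1 + 1)*1 = -9 + 2*1 = -9 + 2 = -7)
(61 - o)*(-193/60) = (61 - 1*(-7))*(-193/60) = (61 + 7)*(-193*1/60) = 68*(-193/60) = -3281/15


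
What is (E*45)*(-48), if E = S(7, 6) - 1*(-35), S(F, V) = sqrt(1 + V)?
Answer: -75600 - 2160*sqrt(7) ≈ -81315.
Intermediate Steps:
E = 35 + sqrt(7) (E = sqrt(1 + 6) - 1*(-35) = sqrt(7) + 35 = 35 + sqrt(7) ≈ 37.646)
(E*45)*(-48) = ((35 + sqrt(7))*45)*(-48) = (1575 + 45*sqrt(7))*(-48) = -75600 - 2160*sqrt(7)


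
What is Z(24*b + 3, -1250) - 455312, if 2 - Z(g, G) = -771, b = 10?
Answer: -454539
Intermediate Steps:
Z(g, G) = 773 (Z(g, G) = 2 - 1*(-771) = 2 + 771 = 773)
Z(24*b + 3, -1250) - 455312 = 773 - 455312 = -454539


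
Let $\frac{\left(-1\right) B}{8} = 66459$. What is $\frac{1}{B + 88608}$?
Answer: $- \frac{1}{443064} \approx -2.257 \cdot 10^{-6}$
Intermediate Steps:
$B = -531672$ ($B = \left(-8\right) 66459 = -531672$)
$\frac{1}{B + 88608} = \frac{1}{-531672 + 88608} = \frac{1}{-443064} = - \frac{1}{443064}$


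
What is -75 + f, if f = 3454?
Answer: 3379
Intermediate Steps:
-75 + f = -75 + 3454 = 3379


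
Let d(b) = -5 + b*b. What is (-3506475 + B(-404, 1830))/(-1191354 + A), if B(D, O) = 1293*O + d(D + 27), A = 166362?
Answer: 998161/1024992 ≈ 0.97382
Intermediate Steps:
d(b) = -5 + b²
B(D, O) = -5 + (27 + D)² + 1293*O (B(D, O) = 1293*O + (-5 + (D + 27)²) = 1293*O + (-5 + (27 + D)²) = -5 + (27 + D)² + 1293*O)
(-3506475 + B(-404, 1830))/(-1191354 + A) = (-3506475 + (-5 + (27 - 404)² + 1293*1830))/(-1191354 + 166362) = (-3506475 + (-5 + (-377)² + 2366190))/(-1024992) = (-3506475 + (-5 + 142129 + 2366190))*(-1/1024992) = (-3506475 + 2508314)*(-1/1024992) = -998161*(-1/1024992) = 998161/1024992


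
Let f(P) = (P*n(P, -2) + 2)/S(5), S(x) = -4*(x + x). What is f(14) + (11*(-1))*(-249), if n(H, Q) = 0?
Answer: 54779/20 ≈ 2738.9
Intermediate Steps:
S(x) = -8*x
f(P) = -1/20 (f(P) = (P*0 + 2)/((-8*5)) = (0 + 2)/(-40) = 2*(-1/40) = -1/20)
f(14) + (11*(-1))*(-249) = -1/20 + (11*(-1))*(-249) = -1/20 - 11*(-249) = -1/20 + 2739 = 54779/20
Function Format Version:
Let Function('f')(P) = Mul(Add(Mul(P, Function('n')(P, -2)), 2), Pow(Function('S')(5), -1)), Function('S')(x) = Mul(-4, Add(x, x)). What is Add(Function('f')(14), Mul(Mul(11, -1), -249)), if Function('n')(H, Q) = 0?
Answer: Rational(54779, 20) ≈ 2738.9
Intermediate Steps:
Function('S')(x) = Mul(-8, x) (Function('S')(x) = Mul(-4, Mul(2, x)) = Mul(-8, x))
Function('f')(P) = Rational(-1, 20) (Function('f')(P) = Mul(Add(Mul(P, 0), 2), Pow(Mul(-8, 5), -1)) = Mul(Add(0, 2), Pow(-40, -1)) = Mul(2, Rational(-1, 40)) = Rational(-1, 20))
Add(Function('f')(14), Mul(Mul(11, -1), -249)) = Add(Rational(-1, 20), Mul(Mul(11, -1), -249)) = Add(Rational(-1, 20), Mul(-11, -249)) = Add(Rational(-1, 20), 2739) = Rational(54779, 20)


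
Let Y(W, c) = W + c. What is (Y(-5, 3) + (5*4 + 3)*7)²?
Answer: 25281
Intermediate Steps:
(Y(-5, 3) + (5*4 + 3)*7)² = ((-5 + 3) + (5*4 + 3)*7)² = (-2 + (20 + 3)*7)² = (-2 + 23*7)² = (-2 + 161)² = 159² = 25281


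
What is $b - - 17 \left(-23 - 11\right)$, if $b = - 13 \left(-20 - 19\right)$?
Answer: $-71$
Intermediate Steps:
$b = 507$ ($b = \left(-13\right) \left(-39\right) = 507$)
$b - - 17 \left(-23 - 11\right) = 507 - - 17 \left(-23 - 11\right) = 507 - \left(-17\right) \left(-34\right) = 507 - 578 = -71$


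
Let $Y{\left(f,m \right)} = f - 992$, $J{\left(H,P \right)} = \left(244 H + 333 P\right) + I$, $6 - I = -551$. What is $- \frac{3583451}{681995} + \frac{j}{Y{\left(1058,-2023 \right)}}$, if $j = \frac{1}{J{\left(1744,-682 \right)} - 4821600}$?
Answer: $- \frac{1093283874394553}{208071530893710} \approx -5.2544$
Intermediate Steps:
$I = 557$ ($I = 6 - -551 = 6 + 551 = 557$)
$J{\left(H,P \right)} = 557 + 244 H + 333 P$ ($J{\left(H,P \right)} = \left(244 H + 333 P\right) + 557 = 557 + 244 H + 333 P$)
$j = - \frac{1}{4622613}$ ($j = \frac{1}{\left(557 + 244 \cdot 1744 + 333 \left(-682\right)\right) - 4821600} = \frac{1}{\left(557 + 425536 - 227106\right) - 4821600} = \frac{1}{198987 - 4821600} = \frac{1}{-4622613} = - \frac{1}{4622613} \approx -2.1633 \cdot 10^{-7}$)
$Y{\left(f,m \right)} = -992 + f$ ($Y{\left(f,m \right)} = f - 992 = -992 + f$)
$- \frac{3583451}{681995} + \frac{j}{Y{\left(1058,-2023 \right)}} = - \frac{3583451}{681995} - \frac{1}{4622613 \left(-992 + 1058\right)} = \left(-3583451\right) \frac{1}{681995} - \frac{1}{4622613 \cdot 66} = - \frac{3583451}{681995} - \frac{1}{305092458} = - \frac{1093283874394553}{208071530893710}$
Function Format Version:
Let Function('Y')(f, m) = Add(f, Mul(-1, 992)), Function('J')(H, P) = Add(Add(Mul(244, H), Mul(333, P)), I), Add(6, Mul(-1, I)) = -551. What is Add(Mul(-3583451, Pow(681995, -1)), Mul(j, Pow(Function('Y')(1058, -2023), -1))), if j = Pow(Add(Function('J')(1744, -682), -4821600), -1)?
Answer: Rational(-1093283874394553, 208071530893710) ≈ -5.2544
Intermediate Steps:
I = 557 (I = Add(6, Mul(-1, -551)) = Add(6, 551) = 557)
Function('J')(H, P) = Add(557, Mul(244, H), Mul(333, P)) (Function('J')(H, P) = Add(Add(Mul(244, H), Mul(333, P)), 557) = Add(557, Mul(244, H), Mul(333, P)))
j = Rational(-1, 4622613) (j = Pow(Add(Add(557, Mul(244, 1744), Mul(333, -682)), -4821600), -1) = Pow(Add(Add(557, 425536, -227106), -4821600), -1) = Pow(Add(198987, -4821600), -1) = Pow(-4622613, -1) = Rational(-1, 4622613) ≈ -2.1633e-7)
Function('Y')(f, m) = Add(-992, f) (Function('Y')(f, m) = Add(f, -992) = Add(-992, f))
Add(Mul(-3583451, Pow(681995, -1)), Mul(j, Pow(Function('Y')(1058, -2023), -1))) = Add(Mul(-3583451, Pow(681995, -1)), Mul(Rational(-1, 4622613), Pow(Add(-992, 1058), -1))) = Add(Mul(-3583451, Rational(1, 681995)), Mul(Rational(-1, 4622613), Pow(66, -1))) = Add(Rational(-3583451, 681995), Mul(Rational(-1, 4622613), Rational(1, 66))) = Add(Rational(-3583451, 681995), Rational(-1, 305092458)) = Rational(-1093283874394553, 208071530893710)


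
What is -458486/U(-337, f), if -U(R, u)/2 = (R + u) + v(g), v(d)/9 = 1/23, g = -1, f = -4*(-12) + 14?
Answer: -5272589/6316 ≈ -834.80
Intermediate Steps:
f = 62 (f = 48 + 14 = 62)
v(d) = 9/23
U(R, u) = -18/23 - 2*R - 2*u (U(R, u) = -2*((R + u) + 9/23) = -2*(9/23 + R + u) = -18/23 - 2*R - 2*u)
-458486/U(-337, f) = -458486/(-18/23 - 2*(-337) - 2*62) = -458486/(-18/23 + 674 - 124) = -458486/12632/23 = -458486*23/12632 = -5272589/6316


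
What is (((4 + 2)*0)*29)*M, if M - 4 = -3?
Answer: 0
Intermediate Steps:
M = 1 (M = 4 - 3 = 1)
(((4 + 2)*0)*29)*M = (((4 + 2)*0)*29)*1 = ((6*0)*29)*1 = (0*29)*1 = 0*1 = 0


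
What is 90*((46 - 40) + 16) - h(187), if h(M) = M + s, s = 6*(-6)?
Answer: 1829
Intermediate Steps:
s = -36
h(M) = -36 + M (h(M) = M - 36 = -36 + M)
90*((46 - 40) + 16) - h(187) = 90*((46 - 40) + 16) - (-36 + 187) = 90*(6 + 16) - 1*151 = 90*22 - 151 = 1980 - 151 = 1829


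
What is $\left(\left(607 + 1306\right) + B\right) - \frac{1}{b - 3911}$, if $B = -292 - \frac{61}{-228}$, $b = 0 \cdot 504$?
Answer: $\frac{1445697467}{891708} \approx 1621.3$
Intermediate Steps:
$b = 0$
$B = - \frac{66515}{228}$ ($B = -292 - - \frac{61}{228} = -292 + \frac{61}{228} = - \frac{66515}{228} \approx -291.73$)
$\left(\left(607 + 1306\right) + B\right) - \frac{1}{b - 3911} = \left(\left(607 + 1306\right) - \frac{66515}{228}\right) - \frac{1}{0 - 3911} = \left(1913 - \frac{66515}{228}\right) - \frac{1}{-3911} = \frac{369649}{228} - - \frac{1}{3911} = \frac{369649}{228} + \frac{1}{3911} = \frac{1445697467}{891708}$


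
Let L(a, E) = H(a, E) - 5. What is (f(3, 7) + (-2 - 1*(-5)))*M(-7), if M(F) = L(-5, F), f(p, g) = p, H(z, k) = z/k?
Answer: -180/7 ≈ -25.714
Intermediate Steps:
L(a, E) = -5 + a/E (L(a, E) = a/E - 5 = -5 + a/E)
M(F) = -5 - 5/F
(f(3, 7) + (-2 - 1*(-5)))*M(-7) = (3 + (-2 - 1*(-5)))*(-5 - 5/(-7)) = (3 + (-2 + 5))*(-5 - 5*(-⅐)) = (3 + 3)*(-5 + 5/7) = 6*(-30/7) = -180/7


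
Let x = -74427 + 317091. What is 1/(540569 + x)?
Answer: 1/783233 ≈ 1.2768e-6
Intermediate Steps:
x = 242664
1/(540569 + x) = 1/(540569 + 242664) = 1/783233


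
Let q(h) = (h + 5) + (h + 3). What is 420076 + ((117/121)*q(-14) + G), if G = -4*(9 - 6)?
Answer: 50825404/121 ≈ 4.2004e+5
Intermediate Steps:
q(h) = 8 + 2*h (q(h) = (5 + h) + (3 + h) = 8 + 2*h)
G = -12 (G = -4*3 = -12)
420076 + ((117/121)*q(-14) + G) = 420076 + ((117/121)*(8 + 2*(-14)) - 12) = 420076 + ((117*(1/121))*(8 - 28) - 12) = 420076 + ((117/121)*(-20) - 12) = 420076 + (-2340/121 - 12) = 420076 - 3792/121 = 50825404/121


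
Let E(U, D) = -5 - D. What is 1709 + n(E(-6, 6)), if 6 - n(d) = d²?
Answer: 1594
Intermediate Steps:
n(d) = 6 - d²
1709 + n(E(-6, 6)) = 1709 + (6 - (-5 - 1*6)²) = 1709 + (6 - (-5 - 6)²) = 1709 + (6 - 1*(-11)²) = 1709 + (6 - 1*121) = 1709 + (6 - 121) = 1709 - 115 = 1594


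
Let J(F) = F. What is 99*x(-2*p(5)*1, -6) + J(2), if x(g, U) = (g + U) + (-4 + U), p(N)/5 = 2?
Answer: -3562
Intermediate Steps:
p(N) = 10 (p(N) = 5*2 = 10)
x(g, U) = -4 + g + 2*U (x(g, U) = (U + g) + (-4 + U) = -4 + g + 2*U)
99*x(-2*p(5)*1, -6) + J(2) = 99*(-4 - 2*10*1 + 2*(-6)) + 2 = 99*(-4 - 20*1 - 12) + 2 = 99*(-4 - 20 - 12) + 2 = 99*(-36) + 2 = -3564 + 2 = -3562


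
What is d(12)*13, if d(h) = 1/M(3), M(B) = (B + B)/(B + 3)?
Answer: 13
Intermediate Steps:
M(B) = 2*B/(3 + B) (M(B) = (2*B)/(3 + B) = 2*B/(3 + B))
d(h) = 1 (d(h) = 1/(2*3/(3 + 3)) = 1/(2*3/6) = 1/(2*3*(⅙)) = 1/1 = 1)
d(12)*13 = 1*13 = 13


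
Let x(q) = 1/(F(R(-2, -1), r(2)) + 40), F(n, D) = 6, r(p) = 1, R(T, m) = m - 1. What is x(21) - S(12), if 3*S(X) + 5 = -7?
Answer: 185/46 ≈ 4.0217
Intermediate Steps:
R(T, m) = -1 + m
S(X) = -4 (S(X) = -5/3 + (⅓)*(-7) = -5/3 - 7/3 = -4)
x(q) = 1/46 (x(q) = 1/(6 + 40) = 1/46)
x(21) - S(12) = 1/46 - 1*(-4) = 1/46 + 4 = 185/46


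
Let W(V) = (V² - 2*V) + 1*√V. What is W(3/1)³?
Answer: (3 + √3)³ ≈ 105.96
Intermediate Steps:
W(V) = √V + V² - 2*V (W(V) = (V² - 2*V) + √V = √V + V² - 2*V)
W(3/1)³ = (√(3/1) + (3/1)² - 6/1)³ = (√(3*1) + (3*1)² - 6)³ = (√3 + 3² - 2*3)³ = (√3 + 9 - 6)³ = (3 + √3)³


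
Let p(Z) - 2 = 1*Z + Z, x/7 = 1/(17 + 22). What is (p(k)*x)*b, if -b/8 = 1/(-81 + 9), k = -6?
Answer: -70/351 ≈ -0.19943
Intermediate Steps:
x = 7/39 (x = 7/(17 + 22) = 7/39 ≈ 0.17949)
p(Z) = 2 + 2*Z (p(Z) = 2 + (1*Z + Z) = 2 + (Z + Z) = 2 + 2*Z)
b = ⅑ (b = -8/(-81 + 9) = -8/(-72) = -8*(-1/72) = ⅑ ≈ 0.11111)
(p(k)*x)*b = ((2 + 2*(-6))*(7/39))*(⅑) = ((2 - 12)*(7/39))*(⅑) = -10*7/39*(⅑) = -70/39*⅑ = -70/351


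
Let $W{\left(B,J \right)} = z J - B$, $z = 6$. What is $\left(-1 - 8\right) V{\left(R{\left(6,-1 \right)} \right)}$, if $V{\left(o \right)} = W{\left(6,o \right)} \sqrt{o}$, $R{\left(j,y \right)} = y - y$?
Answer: $0$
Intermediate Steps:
$W{\left(B,J \right)} = - B + 6 J$ ($W{\left(B,J \right)} = 6 J - B = - B + 6 J$)
$R{\left(j,y \right)} = 0$
$V{\left(o \right)} = \sqrt{o} \left(-6 + 6 o\right)$ ($V{\left(o \right)} = \left(\left(-1\right) 6 + 6 o\right) \sqrt{o} = \left(-6 + 6 o\right) \sqrt{o} = \sqrt{o} \left(-6 + 6 o\right)$)
$\left(-1 - 8\right) V{\left(R{\left(6,-1 \right)} \right)} = \left(-1 - 8\right) 6 \sqrt{0} \left(-1 + 0\right) = - 9 \cdot 6 \cdot 0 \left(-1\right) = \left(-9\right) 0 = 0$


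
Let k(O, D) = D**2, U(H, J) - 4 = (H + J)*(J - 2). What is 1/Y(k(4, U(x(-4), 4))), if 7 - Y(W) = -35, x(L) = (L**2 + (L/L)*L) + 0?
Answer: 1/42 ≈ 0.023810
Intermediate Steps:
x(L) = L + L**2 (x(L) = (L**2 + 1*L) + 0 = (L**2 + L) + 0 = (L + L**2) + 0 = L + L**2)
U(H, J) = 4 + (-2 + J)*(H + J) (U(H, J) = 4 + (H + J)*(J - 2) = 4 + (H + J)*(-2 + J) = 4 + (-2 + J)*(H + J))
Y(W) = 42 (Y(W) = 7 - 1*(-35) = 7 + 35 = 42)
1/Y(k(4, U(x(-4), 4))) = 1/42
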